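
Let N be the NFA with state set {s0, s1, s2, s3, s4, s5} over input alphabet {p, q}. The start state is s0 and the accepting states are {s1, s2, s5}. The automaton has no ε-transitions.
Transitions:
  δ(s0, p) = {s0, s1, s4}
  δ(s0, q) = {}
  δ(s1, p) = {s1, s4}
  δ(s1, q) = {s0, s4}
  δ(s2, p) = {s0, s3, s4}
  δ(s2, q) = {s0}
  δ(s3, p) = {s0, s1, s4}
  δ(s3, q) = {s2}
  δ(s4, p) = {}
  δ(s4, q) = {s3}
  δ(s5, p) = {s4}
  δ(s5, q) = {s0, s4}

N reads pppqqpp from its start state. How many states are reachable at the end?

3

Start: {s0}
read p: {s0, s1, s4}
read p: {s0, s1, s4}
read p: {s0, s1, s4}
read q: {s0, s3, s4}
read q: {s2, s3}
read p: {s0, s1, s3, s4}
read p: {s0, s1, s4}
Final reachable set {s0, s1, s4} has 3 states.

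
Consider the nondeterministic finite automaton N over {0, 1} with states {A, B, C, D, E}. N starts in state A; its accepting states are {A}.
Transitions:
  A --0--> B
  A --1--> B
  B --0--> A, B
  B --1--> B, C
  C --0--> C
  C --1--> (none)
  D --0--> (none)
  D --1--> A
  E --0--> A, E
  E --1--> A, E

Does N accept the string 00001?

rejected

Start: {A}
read 0: {B}
read 0: {A, B}
read 0: {A, B}
read 0: {A, B}
read 1: {B, C}
Reachable ∩ accepting = {} — empty.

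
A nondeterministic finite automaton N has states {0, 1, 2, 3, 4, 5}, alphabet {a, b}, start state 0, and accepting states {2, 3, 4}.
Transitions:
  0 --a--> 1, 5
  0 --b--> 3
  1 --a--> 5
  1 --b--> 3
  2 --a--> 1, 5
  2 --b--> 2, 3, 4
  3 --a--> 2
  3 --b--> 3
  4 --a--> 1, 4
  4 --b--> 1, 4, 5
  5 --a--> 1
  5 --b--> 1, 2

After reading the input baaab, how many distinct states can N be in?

3

Start: {0}
read b: {3}
read a: {2}
read a: {1, 5}
read a: {1, 5}
read b: {1, 2, 3}
Final reachable set {1, 2, 3} has 3 states.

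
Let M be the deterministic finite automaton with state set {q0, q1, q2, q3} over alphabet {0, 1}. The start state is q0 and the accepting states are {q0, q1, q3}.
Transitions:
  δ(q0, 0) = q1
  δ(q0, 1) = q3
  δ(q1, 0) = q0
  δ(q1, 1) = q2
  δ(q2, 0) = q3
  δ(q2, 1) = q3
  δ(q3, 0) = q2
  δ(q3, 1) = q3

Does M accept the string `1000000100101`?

accepted

q0 --1--> q3
q3 --0--> q2
q2 --0--> q3
q3 --0--> q2
q2 --0--> q3
q3 --0--> q2
q2 --0--> q3
q3 --1--> q3
q3 --0--> q2
q2 --0--> q3
q3 --1--> q3
q3 --0--> q2
q2 --1--> q3
End in state q3, which is an accepting state.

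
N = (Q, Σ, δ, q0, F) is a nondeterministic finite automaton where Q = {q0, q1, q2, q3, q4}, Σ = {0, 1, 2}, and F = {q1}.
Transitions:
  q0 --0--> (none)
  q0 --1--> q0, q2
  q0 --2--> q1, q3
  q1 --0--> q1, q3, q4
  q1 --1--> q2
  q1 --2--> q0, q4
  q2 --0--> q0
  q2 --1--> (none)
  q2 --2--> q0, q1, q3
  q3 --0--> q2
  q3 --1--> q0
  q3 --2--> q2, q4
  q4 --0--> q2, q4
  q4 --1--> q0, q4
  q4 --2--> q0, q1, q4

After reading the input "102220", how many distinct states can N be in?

4

Start: {q0}
read 1: {q0, q2}
read 0: {q0}
read 2: {q1, q3}
read 2: {q0, q2, q4}
read 2: {q0, q1, q3, q4}
read 0: {q1, q2, q3, q4}
Final reachable set {q1, q2, q3, q4} has 4 states.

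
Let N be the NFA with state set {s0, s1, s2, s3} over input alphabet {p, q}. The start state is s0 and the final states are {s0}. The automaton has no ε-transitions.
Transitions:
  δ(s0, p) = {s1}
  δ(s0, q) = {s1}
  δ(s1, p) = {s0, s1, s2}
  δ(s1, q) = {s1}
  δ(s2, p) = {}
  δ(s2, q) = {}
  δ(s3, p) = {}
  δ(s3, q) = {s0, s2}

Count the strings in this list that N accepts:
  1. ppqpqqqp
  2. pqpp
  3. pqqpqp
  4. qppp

ppqpqqqp: accepted
pqpp: accepted
pqqpqp: accepted
qppp: accepted

4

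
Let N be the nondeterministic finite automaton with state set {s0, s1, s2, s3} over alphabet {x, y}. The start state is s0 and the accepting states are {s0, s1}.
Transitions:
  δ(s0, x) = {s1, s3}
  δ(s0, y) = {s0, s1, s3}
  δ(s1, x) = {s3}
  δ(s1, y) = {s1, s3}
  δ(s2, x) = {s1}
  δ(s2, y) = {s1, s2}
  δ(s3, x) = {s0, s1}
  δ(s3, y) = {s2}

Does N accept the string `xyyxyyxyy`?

Start: {s0}
read x: {s1, s3}
read y: {s1, s2, s3}
read y: {s1, s2, s3}
read x: {s0, s1, s3}
read y: {s0, s1, s2, s3}
read y: {s0, s1, s2, s3}
read x: {s0, s1, s3}
read y: {s0, s1, s2, s3}
read y: {s0, s1, s2, s3}
Reachable ∩ accepting = {s0, s1} — nonempty.

accepted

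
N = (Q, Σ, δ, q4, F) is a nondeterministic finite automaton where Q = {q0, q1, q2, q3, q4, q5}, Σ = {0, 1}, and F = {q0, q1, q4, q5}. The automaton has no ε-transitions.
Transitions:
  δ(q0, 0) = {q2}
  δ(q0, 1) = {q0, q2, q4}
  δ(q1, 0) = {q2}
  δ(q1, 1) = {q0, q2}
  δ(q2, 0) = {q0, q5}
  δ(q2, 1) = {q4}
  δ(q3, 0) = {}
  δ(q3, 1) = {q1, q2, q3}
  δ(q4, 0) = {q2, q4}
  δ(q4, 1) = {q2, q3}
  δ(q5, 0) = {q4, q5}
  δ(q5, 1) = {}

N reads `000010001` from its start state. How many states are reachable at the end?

Start: {q4}
read 0: {q2, q4}
read 0: {q0, q2, q4, q5}
read 0: {q0, q2, q4, q5}
read 0: {q0, q2, q4, q5}
read 1: {q0, q2, q3, q4}
read 0: {q0, q2, q4, q5}
read 0: {q0, q2, q4, q5}
read 0: {q0, q2, q4, q5}
read 1: {q0, q2, q3, q4}
Final reachable set {q0, q2, q3, q4} has 4 states.

4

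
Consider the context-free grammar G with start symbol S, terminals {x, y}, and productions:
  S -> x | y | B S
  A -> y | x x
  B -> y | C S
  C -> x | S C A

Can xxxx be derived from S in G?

no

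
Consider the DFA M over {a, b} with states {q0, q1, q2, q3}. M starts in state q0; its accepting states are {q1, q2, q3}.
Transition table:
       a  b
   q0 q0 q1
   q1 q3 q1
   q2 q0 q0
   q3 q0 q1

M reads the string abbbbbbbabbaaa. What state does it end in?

q0

q0 --a--> q0
q0 --b--> q1
q1 --b--> q1
q1 --b--> q1
q1 --b--> q1
q1 --b--> q1
q1 --b--> q1
q1 --b--> q1
q1 --a--> q3
q3 --b--> q1
q1 --b--> q1
q1 --a--> q3
q3 --a--> q0
q0 --a--> q0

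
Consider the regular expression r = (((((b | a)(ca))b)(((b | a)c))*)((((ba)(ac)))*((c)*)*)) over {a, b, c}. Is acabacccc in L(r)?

yes

Split as acabac·ccc: ((((b|a)(ca))b)(((b|a)c))*) matches acabac and ((((ba)(ac)))*((c)*)*) matches ccc.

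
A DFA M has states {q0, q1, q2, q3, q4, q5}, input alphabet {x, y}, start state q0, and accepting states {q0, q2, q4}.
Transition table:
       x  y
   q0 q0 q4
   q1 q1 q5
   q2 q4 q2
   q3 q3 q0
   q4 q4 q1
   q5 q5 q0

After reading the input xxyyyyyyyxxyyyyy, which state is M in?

q0 --x--> q0
q0 --x--> q0
q0 --y--> q4
q4 --y--> q1
q1 --y--> q5
q5 --y--> q0
q0 --y--> q4
q4 --y--> q1
q1 --y--> q5
q5 --x--> q5
q5 --x--> q5
q5 --y--> q0
q0 --y--> q4
q4 --y--> q1
q1 --y--> q5
q5 --y--> q0

q0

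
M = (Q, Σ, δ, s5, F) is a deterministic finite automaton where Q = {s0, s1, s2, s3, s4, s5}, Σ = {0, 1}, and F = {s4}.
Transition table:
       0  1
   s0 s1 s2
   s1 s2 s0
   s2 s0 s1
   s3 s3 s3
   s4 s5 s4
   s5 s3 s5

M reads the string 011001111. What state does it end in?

s3

s5 --0--> s3
s3 --1--> s3
s3 --1--> s3
s3 --0--> s3
s3 --0--> s3
s3 --1--> s3
s3 --1--> s3
s3 --1--> s3
s3 --1--> s3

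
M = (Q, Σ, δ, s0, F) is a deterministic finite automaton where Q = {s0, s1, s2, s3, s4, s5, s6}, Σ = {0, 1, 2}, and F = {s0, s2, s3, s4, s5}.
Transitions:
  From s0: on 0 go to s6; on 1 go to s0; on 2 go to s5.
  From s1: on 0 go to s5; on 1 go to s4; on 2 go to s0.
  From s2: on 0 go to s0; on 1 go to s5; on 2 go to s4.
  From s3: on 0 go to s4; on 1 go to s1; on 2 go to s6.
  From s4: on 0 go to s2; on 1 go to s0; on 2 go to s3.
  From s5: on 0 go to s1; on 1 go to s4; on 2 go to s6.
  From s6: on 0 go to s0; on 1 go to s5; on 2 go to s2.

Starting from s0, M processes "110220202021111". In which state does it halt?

s0

s0 --1--> s0
s0 --1--> s0
s0 --0--> s6
s6 --2--> s2
s2 --2--> s4
s4 --0--> s2
s2 --2--> s4
s4 --0--> s2
s2 --2--> s4
s4 --0--> s2
s2 --2--> s4
s4 --1--> s0
s0 --1--> s0
s0 --1--> s0
s0 --1--> s0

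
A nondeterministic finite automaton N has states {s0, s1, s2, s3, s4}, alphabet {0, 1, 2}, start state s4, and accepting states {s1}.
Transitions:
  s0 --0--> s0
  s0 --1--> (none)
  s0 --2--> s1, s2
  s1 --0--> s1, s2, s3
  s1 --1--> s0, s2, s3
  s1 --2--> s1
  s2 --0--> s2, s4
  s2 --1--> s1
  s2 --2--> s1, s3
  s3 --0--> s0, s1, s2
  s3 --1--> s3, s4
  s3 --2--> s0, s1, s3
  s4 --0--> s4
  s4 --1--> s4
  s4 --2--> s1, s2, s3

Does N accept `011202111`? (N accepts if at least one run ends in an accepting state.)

accepted

Start: {s4}
read 0: {s4}
read 1: {s4}
read 1: {s4}
read 2: {s1, s2, s3}
read 0: {s0, s1, s2, s3, s4}
read 2: {s0, s1, s2, s3}
read 1: {s0, s1, s2, s3, s4}
read 1: {s0, s1, s2, s3, s4}
read 1: {s0, s1, s2, s3, s4}
Reachable ∩ accepting = {s1} — nonempty.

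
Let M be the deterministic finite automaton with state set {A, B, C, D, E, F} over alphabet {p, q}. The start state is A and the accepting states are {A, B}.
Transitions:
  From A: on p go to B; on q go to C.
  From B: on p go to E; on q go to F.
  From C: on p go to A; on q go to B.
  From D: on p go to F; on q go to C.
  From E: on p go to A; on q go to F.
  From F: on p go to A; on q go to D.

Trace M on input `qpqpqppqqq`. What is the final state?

C

A --q--> C
C --p--> A
A --q--> C
C --p--> A
A --q--> C
C --p--> A
A --p--> B
B --q--> F
F --q--> D
D --q--> C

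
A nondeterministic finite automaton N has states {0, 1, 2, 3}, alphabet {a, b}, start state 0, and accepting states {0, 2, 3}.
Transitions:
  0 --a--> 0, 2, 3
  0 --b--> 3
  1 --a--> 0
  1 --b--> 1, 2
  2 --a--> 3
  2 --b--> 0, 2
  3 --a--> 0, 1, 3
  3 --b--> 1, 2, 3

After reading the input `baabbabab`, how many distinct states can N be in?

4

Start: {0}
read b: {3}
read a: {0, 1, 3}
read a: {0, 1, 2, 3}
read b: {0, 1, 2, 3}
read b: {0, 1, 2, 3}
read a: {0, 1, 2, 3}
read b: {0, 1, 2, 3}
read a: {0, 1, 2, 3}
read b: {0, 1, 2, 3}
Final reachable set {0, 1, 2, 3} has 4 states.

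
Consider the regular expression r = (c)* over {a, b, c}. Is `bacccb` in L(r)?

no

bacccb cannot be split into zero or more pieces each matching c.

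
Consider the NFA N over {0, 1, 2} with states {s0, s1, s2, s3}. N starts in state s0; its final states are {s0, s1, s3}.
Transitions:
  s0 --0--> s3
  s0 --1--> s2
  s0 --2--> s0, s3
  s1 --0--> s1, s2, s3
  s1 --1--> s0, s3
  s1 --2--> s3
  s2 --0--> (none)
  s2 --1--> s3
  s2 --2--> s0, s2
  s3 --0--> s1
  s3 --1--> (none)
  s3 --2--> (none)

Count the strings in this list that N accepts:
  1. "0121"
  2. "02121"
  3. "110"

"0121": rejected
"02121": rejected
"110": accepted

1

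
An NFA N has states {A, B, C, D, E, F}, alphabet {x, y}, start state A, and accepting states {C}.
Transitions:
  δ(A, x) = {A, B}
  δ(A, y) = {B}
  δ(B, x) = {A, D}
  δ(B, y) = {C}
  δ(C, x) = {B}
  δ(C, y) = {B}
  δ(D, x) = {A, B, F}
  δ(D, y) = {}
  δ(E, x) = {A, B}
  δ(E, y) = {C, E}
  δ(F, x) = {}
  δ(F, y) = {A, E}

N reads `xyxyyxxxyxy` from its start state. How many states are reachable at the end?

Start: {A}
read x: {A, B}
read y: {B, C}
read x: {A, B, D}
read y: {B, C}
read y: {B, C}
read x: {A, B, D}
read x: {A, B, D, F}
read x: {A, B, D, F}
read y: {A, B, C, E}
read x: {A, B, D}
read y: {B, C}
Final reachable set {B, C} has 2 states.

2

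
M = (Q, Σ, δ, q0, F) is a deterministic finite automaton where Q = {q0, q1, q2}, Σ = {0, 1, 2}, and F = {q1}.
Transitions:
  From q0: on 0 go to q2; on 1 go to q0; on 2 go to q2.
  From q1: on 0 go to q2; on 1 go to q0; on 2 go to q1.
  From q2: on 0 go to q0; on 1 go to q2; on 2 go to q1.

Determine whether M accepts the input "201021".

q0 --2--> q2
q2 --0--> q0
q0 --1--> q0
q0 --0--> q2
q2 --2--> q1
q1 --1--> q0
End in state q0, which is not an accepting state.

rejected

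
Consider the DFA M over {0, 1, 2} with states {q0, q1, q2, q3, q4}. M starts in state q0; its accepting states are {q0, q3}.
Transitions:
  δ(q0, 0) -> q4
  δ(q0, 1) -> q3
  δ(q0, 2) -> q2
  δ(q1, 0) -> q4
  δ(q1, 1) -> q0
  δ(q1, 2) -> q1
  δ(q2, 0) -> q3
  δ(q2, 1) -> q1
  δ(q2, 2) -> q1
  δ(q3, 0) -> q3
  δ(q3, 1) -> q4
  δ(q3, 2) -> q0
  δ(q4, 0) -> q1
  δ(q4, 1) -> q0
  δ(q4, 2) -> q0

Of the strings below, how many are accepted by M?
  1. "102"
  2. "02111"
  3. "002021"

"102": accepted
"02111": accepted
"002021": accepted

3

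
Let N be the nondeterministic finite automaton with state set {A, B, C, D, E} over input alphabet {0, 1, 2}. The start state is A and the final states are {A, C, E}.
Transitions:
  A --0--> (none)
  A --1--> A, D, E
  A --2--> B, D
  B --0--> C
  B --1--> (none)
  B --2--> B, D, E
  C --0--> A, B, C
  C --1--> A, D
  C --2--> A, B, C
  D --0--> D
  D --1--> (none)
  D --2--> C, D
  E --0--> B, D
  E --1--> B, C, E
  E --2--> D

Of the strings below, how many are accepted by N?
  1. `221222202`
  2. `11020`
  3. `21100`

`221222202`: accepted
`11020`: accepted
`21100`: rejected

2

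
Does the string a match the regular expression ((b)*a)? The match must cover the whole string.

yes

Split as ε·a: (b)* matches ε and a matches a.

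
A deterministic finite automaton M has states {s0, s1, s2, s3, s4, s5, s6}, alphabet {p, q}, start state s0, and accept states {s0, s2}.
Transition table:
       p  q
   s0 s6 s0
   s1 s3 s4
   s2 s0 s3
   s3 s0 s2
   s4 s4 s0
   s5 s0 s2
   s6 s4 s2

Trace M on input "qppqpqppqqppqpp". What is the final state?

s6

s0 --q--> s0
s0 --p--> s6
s6 --p--> s4
s4 --q--> s0
s0 --p--> s6
s6 --q--> s2
s2 --p--> s0
s0 --p--> s6
s6 --q--> s2
s2 --q--> s3
s3 --p--> s0
s0 --p--> s6
s6 --q--> s2
s2 --p--> s0
s0 --p--> s6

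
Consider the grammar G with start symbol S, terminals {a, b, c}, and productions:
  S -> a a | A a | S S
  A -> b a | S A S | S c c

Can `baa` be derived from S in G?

S ⇒ Aa ⇒ baa

yes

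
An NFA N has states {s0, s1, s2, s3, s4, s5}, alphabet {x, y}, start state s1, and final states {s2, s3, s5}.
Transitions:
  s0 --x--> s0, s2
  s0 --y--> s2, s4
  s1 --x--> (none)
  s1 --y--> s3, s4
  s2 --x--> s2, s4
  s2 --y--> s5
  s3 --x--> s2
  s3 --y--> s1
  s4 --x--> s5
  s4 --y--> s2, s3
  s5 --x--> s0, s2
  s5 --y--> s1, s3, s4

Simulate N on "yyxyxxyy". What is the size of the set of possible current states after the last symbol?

5

Start: {s1}
read y: {s3, s4}
read y: {s1, s2, s3}
read x: {s2, s4}
read y: {s2, s3, s5}
read x: {s0, s2, s4}
read x: {s0, s2, s4, s5}
read y: {s1, s2, s3, s4, s5}
read y: {s1, s2, s3, s4, s5}
Final reachable set {s1, s2, s3, s4, s5} has 5 states.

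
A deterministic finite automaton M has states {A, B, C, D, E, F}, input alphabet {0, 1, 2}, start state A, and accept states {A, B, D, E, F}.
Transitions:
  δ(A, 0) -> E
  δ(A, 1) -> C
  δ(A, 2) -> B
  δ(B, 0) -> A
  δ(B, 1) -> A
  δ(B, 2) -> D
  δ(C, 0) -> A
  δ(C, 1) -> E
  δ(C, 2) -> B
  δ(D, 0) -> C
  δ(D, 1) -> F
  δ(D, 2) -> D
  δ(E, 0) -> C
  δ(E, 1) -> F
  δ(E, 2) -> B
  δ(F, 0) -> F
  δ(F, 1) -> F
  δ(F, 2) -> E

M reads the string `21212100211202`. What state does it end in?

A --2--> B
B --1--> A
A --2--> B
B --1--> A
A --2--> B
B --1--> A
A --0--> E
E --0--> C
C --2--> B
B --1--> A
A --1--> C
C --2--> B
B --0--> A
A --2--> B

B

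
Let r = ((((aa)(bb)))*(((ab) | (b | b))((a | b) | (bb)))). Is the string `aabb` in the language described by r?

no

No split of aabb into u·v has (((aa)(bb)))* matching u and (((ab)|(b|b))((a|b)|(bb))) matching v.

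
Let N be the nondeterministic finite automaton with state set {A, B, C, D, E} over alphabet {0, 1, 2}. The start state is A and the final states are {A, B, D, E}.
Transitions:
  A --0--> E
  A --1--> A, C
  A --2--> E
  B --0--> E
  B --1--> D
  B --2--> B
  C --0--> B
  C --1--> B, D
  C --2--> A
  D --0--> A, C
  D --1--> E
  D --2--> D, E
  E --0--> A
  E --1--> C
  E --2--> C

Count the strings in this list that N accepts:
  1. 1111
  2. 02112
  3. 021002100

1111: accepted
02112: accepted
021002100: accepted

3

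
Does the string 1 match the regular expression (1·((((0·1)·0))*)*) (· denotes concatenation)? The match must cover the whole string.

yes

Split as 1·ε: 1 matches 1 and ((((0·1)·0))*)* matches ε.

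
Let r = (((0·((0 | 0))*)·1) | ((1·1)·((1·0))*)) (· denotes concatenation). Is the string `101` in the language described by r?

Neither ((0·((0|0))*)·1) nor ((1·1)·((1·0))*) matches 101.

no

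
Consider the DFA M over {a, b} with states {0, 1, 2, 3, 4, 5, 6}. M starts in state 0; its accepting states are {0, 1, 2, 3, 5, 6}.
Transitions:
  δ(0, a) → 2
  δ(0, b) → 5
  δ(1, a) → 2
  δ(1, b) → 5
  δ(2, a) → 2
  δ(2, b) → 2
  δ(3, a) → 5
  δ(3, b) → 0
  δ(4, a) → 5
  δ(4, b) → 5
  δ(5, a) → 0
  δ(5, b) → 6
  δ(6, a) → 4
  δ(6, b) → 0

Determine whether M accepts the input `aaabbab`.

accepted

0 --a--> 2
2 --a--> 2
2 --a--> 2
2 --b--> 2
2 --b--> 2
2 --a--> 2
2 --b--> 2
End in state 2, which is an accepting state.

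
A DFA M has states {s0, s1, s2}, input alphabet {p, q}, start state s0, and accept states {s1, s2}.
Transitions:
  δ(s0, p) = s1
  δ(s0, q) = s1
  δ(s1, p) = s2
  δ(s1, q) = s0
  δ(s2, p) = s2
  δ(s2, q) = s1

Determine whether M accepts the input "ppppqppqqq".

accepted

s0 --p--> s1
s1 --p--> s2
s2 --p--> s2
s2 --p--> s2
s2 --q--> s1
s1 --p--> s2
s2 --p--> s2
s2 --q--> s1
s1 --q--> s0
s0 --q--> s1
End in state s1, which is an accepting state.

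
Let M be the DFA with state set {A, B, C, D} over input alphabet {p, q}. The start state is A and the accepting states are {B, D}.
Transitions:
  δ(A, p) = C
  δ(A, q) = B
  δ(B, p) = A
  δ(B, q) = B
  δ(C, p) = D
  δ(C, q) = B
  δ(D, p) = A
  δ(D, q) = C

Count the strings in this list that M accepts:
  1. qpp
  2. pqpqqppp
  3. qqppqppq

2

qpp: rejected
pqpqqppp: accepted
qqppqppq: accepted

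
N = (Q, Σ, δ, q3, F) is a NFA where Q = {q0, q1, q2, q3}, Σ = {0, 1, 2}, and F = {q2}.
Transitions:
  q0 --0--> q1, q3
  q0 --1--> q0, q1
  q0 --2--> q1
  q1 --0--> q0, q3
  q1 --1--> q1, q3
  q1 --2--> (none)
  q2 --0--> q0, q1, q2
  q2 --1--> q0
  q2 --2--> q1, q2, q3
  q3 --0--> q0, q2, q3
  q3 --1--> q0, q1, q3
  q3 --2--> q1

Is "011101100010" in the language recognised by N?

accepted

Start: {q3}
read 0: {q0, q2, q3}
read 1: {q0, q1, q3}
read 1: {q0, q1, q3}
read 1: {q0, q1, q3}
read 0: {q0, q1, q2, q3}
read 1: {q0, q1, q3}
read 1: {q0, q1, q3}
read 0: {q0, q1, q2, q3}
read 0: {q0, q1, q2, q3}
read 0: {q0, q1, q2, q3}
read 1: {q0, q1, q3}
read 0: {q0, q1, q2, q3}
Reachable ∩ accepting = {q2} — nonempty.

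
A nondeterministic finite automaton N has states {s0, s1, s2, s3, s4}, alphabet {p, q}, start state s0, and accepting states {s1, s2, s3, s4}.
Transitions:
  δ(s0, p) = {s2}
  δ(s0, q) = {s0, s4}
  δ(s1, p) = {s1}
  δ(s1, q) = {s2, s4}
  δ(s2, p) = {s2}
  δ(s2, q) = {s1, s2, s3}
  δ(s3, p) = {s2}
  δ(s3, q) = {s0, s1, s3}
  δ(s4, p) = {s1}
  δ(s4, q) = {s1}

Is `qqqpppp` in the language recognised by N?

accepted

Start: {s0}
read q: {s0, s4}
read q: {s0, s1, s4}
read q: {s0, s1, s2, s4}
read p: {s1, s2}
read p: {s1, s2}
read p: {s1, s2}
read p: {s1, s2}
Reachable ∩ accepting = {s1, s2} — nonempty.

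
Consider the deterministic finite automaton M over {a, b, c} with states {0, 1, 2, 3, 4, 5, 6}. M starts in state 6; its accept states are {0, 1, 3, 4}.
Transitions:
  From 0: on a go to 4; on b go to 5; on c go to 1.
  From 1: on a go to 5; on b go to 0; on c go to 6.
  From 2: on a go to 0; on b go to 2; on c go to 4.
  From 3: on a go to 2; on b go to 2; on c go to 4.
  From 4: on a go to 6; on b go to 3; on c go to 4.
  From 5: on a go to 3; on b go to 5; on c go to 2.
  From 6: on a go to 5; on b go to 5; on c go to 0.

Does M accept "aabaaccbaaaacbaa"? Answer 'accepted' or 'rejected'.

rejected

6 --a--> 5
5 --a--> 3
3 --b--> 2
2 --a--> 0
0 --a--> 4
4 --c--> 4
4 --c--> 4
4 --b--> 3
3 --a--> 2
2 --a--> 0
0 --a--> 4
4 --a--> 6
6 --c--> 0
0 --b--> 5
5 --a--> 3
3 --a--> 2
End in state 2, which is not an accepting state.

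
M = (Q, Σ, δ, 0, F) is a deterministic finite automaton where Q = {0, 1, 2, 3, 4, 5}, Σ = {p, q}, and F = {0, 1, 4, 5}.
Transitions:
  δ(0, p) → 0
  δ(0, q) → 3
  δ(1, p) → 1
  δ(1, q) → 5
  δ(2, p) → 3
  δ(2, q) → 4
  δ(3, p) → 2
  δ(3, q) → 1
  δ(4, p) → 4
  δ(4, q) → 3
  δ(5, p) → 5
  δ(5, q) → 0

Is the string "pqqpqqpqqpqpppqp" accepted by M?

0 --p--> 0
0 --q--> 3
3 --q--> 1
1 --p--> 1
1 --q--> 5
5 --q--> 0
0 --p--> 0
0 --q--> 3
3 --q--> 1
1 --p--> 1
1 --q--> 5
5 --p--> 5
5 --p--> 5
5 --p--> 5
5 --q--> 0
0 --p--> 0
End in state 0, which is an accepting state.

accepted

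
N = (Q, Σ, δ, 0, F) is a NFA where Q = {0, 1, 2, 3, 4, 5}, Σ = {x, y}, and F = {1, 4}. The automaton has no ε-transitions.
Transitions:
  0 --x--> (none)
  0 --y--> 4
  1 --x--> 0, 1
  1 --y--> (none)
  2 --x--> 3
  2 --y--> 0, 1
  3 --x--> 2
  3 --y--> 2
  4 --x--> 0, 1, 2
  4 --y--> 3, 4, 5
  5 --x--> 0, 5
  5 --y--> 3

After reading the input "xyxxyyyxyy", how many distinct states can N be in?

Start: {0}
read x: {}
The reachable set is empty and stays empty for the remaining 9 symbols.
Final reachable set {} has 0 states.

0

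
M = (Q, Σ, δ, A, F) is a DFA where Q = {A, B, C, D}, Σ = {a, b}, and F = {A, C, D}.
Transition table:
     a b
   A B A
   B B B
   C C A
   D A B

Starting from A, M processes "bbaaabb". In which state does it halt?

B

A --b--> A
A --b--> A
A --a--> B
B --a--> B
B --a--> B
B --b--> B
B --b--> B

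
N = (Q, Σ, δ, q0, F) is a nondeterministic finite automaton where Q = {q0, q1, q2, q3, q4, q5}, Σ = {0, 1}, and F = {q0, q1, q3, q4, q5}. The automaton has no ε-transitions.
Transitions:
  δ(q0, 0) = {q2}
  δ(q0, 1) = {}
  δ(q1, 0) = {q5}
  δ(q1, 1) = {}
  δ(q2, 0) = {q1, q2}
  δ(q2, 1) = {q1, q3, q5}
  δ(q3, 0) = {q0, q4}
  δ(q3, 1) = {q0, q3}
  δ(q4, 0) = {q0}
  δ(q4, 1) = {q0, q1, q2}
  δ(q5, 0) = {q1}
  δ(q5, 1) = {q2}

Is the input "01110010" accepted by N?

accepted

Start: {q0}
read 0: {q2}
read 1: {q1, q3, q5}
read 1: {q0, q2, q3}
read 1: {q0, q1, q3, q5}
read 0: {q0, q1, q2, q4, q5}
read 0: {q0, q1, q2, q5}
read 1: {q1, q2, q3, q5}
read 0: {q0, q1, q2, q4, q5}
Reachable ∩ accepting = {q0, q1, q4, q5} — nonempty.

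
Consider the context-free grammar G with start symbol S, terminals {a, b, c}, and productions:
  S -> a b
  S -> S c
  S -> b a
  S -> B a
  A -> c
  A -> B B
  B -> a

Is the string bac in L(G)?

S ⇒ Sc ⇒ bac

yes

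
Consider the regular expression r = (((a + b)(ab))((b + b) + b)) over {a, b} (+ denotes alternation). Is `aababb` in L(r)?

no

No split of aababb into u·v has ((a+b)(ab)) matching u and ((b+b)+b) matching v.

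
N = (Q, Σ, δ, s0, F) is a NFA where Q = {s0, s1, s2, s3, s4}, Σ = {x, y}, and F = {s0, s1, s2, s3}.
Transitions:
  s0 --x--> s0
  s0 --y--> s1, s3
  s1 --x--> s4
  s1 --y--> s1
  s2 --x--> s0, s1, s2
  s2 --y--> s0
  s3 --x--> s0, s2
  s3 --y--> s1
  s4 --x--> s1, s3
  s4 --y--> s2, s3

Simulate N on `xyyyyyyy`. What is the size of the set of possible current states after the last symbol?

1

Start: {s0}
read x: {s0}
read y: {s1, s3}
read y: {s1}
read y: {s1}
read y: {s1}
read y: {s1}
read y: {s1}
read y: {s1}
Final reachable set {s1} has 1 state.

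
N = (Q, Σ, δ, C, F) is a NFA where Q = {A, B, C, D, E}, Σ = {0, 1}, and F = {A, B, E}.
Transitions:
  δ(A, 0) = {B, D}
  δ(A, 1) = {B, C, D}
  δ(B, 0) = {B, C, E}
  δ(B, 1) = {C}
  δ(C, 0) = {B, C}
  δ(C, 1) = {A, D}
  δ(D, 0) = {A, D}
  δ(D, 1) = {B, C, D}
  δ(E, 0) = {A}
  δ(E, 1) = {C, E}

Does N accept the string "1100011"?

Start: {C}
read 1: {A, D}
read 1: {B, C, D}
read 0: {A, B, C, D, E}
read 0: {A, B, C, D, E}
read 0: {A, B, C, D, E}
read 1: {A, B, C, D, E}
read 1: {A, B, C, D, E}
Reachable ∩ accepting = {A, B, E} — nonempty.

accepted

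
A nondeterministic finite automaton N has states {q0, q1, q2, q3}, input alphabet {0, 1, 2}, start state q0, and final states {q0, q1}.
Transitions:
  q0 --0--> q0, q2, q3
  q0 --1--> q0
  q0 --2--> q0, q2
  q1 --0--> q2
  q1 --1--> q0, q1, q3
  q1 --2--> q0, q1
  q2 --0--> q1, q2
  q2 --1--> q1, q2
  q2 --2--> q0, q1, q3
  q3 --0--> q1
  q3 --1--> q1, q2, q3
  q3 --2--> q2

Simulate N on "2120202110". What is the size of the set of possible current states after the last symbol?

Start: {q0}
read 2: {q0, q2}
read 1: {q0, q1, q2}
read 2: {q0, q1, q2, q3}
read 0: {q0, q1, q2, q3}
read 2: {q0, q1, q2, q3}
read 0: {q0, q1, q2, q3}
read 2: {q0, q1, q2, q3}
read 1: {q0, q1, q2, q3}
read 1: {q0, q1, q2, q3}
read 0: {q0, q1, q2, q3}
Final reachable set {q0, q1, q2, q3} has 4 states.

4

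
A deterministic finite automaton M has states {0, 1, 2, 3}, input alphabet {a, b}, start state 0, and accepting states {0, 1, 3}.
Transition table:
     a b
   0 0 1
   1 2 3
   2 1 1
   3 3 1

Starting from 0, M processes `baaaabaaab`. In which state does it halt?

1

0 --b--> 1
1 --a--> 2
2 --a--> 1
1 --a--> 2
2 --a--> 1
1 --b--> 3
3 --a--> 3
3 --a--> 3
3 --a--> 3
3 --b--> 1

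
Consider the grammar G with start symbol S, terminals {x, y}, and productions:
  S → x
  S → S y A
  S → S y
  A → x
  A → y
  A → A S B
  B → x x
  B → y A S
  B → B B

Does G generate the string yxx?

no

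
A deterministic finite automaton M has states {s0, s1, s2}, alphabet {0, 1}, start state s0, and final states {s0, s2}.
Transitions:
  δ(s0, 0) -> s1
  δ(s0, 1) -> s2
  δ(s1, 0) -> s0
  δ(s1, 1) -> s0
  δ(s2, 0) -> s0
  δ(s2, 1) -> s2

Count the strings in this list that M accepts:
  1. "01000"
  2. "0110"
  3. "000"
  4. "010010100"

"01000": rejected
"0110": accepted
"000": rejected
"010010100": rejected

1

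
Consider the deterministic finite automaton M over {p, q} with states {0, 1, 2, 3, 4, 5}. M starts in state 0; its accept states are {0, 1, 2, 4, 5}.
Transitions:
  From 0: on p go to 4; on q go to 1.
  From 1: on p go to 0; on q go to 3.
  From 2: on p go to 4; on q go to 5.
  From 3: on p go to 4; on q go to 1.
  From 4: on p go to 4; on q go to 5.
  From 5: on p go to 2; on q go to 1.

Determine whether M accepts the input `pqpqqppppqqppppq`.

0 --p--> 4
4 --q--> 5
5 --p--> 2
2 --q--> 5
5 --q--> 1
1 --p--> 0
0 --p--> 4
4 --p--> 4
4 --p--> 4
4 --q--> 5
5 --q--> 1
1 --p--> 0
0 --p--> 4
4 --p--> 4
4 --p--> 4
4 --q--> 5
End in state 5, which is an accepting state.

accepted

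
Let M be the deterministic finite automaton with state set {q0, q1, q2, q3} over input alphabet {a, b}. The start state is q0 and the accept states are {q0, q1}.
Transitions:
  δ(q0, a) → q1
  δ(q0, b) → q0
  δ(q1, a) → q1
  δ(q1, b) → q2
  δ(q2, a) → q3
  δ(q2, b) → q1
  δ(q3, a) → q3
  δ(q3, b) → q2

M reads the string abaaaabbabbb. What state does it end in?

q2

q0 --a--> q1
q1 --b--> q2
q2 --a--> q3
q3 --a--> q3
q3 --a--> q3
q3 --a--> q3
q3 --b--> q2
q2 --b--> q1
q1 --a--> q1
q1 --b--> q2
q2 --b--> q1
q1 --b--> q2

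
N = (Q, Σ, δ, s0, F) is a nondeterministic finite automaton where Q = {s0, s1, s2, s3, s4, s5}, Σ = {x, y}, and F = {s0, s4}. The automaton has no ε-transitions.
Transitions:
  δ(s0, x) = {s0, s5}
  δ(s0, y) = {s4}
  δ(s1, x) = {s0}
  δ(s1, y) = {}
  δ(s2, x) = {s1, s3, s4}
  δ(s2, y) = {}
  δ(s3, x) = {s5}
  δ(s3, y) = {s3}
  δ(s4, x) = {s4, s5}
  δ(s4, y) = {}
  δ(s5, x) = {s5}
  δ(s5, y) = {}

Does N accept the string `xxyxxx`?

accepted

Start: {s0}
read x: {s0, s5}
read x: {s0, s5}
read y: {s4}
read x: {s4, s5}
read x: {s4, s5}
read x: {s4, s5}
Reachable ∩ accepting = {s4} — nonempty.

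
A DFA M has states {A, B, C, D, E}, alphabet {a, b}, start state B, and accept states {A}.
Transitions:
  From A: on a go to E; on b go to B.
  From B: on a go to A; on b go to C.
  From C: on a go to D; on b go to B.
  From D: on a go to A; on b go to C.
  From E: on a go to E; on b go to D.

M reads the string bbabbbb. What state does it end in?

B --b--> C
C --b--> B
B --a--> A
A --b--> B
B --b--> C
C --b--> B
B --b--> C

C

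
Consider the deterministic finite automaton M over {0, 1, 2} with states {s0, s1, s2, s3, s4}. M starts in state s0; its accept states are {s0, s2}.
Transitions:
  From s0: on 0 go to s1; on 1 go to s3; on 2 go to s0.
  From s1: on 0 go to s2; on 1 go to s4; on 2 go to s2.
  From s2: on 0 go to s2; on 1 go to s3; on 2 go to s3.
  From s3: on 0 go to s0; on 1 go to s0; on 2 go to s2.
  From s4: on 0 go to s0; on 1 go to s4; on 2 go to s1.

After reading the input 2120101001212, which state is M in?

s0 --2--> s0
s0 --1--> s3
s3 --2--> s2
s2 --0--> s2
s2 --1--> s3
s3 --0--> s0
s0 --1--> s3
s3 --0--> s0
s0 --0--> s1
s1 --1--> s4
s4 --2--> s1
s1 --1--> s4
s4 --2--> s1

s1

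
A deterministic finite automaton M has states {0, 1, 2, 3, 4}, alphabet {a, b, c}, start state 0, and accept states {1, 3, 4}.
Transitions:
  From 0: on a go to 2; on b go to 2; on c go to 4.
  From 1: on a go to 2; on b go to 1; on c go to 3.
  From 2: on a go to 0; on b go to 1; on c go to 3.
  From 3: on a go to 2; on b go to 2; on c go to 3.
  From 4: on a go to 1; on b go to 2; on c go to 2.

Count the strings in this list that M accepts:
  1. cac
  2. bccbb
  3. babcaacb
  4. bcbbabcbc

3

cac: accepted
bccbb: accepted
babcaacb: rejected
bcbbabcbc: accepted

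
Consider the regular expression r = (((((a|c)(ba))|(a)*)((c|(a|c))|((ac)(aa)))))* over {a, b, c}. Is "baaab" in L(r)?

no

baaab cannot be split into zero or more pieces each matching ((((a|c)(ba))|(a)*)((c|(a|c))|((ac)(aa)))).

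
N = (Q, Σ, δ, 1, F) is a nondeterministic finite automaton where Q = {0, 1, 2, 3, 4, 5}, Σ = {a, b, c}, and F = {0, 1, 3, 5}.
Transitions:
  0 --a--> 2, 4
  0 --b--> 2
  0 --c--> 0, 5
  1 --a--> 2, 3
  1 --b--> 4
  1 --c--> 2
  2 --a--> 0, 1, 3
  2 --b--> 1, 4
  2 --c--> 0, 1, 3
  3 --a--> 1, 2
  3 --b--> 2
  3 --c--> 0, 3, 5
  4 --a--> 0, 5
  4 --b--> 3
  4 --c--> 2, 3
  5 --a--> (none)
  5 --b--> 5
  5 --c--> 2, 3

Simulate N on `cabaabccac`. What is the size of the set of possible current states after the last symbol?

Start: {1}
read c: {2}
read a: {0, 1, 3}
read b: {2, 4}
read a: {0, 1, 3, 5}
read a: {1, 2, 3, 4}
read b: {1, 2, 3, 4}
read c: {0, 1, 2, 3, 5}
read c: {0, 1, 2, 3, 5}
read a: {0, 1, 2, 3, 4}
read c: {0, 1, 2, 3, 5}
Final reachable set {0, 1, 2, 3, 5} has 5 states.

5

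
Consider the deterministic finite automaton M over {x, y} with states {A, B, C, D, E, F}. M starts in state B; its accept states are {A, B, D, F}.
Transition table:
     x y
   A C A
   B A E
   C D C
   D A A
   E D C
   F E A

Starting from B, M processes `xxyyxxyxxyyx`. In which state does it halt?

C

B --x--> A
A --x--> C
C --y--> C
C --y--> C
C --x--> D
D --x--> A
A --y--> A
A --x--> C
C --x--> D
D --y--> A
A --y--> A
A --x--> C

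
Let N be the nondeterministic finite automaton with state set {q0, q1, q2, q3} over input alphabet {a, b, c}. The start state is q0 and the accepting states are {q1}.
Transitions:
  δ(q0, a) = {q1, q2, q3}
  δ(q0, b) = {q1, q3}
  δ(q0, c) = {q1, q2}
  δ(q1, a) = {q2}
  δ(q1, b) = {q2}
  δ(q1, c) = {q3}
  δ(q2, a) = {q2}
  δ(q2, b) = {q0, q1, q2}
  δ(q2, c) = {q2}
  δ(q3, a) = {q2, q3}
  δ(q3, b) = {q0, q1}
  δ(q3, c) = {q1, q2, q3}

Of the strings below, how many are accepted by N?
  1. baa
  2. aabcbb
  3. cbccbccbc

baa: rejected
aabcbb: accepted
cbccbccbc: accepted

2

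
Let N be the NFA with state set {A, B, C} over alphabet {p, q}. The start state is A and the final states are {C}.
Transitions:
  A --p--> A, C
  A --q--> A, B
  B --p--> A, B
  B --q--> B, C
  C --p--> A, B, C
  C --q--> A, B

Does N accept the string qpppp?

accepted

Start: {A}
read q: {A, B}
read p: {A, B, C}
read p: {A, B, C}
read p: {A, B, C}
read p: {A, B, C}
Reachable ∩ accepting = {C} — nonempty.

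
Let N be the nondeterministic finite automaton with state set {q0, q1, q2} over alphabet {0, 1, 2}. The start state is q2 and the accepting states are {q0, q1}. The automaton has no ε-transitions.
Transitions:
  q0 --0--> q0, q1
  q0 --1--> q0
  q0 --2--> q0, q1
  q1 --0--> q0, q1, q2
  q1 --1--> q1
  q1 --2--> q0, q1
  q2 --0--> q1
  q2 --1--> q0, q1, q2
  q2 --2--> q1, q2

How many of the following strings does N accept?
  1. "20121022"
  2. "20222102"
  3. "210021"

"20121022": accepted
"20222102": accepted
"210021": accepted

3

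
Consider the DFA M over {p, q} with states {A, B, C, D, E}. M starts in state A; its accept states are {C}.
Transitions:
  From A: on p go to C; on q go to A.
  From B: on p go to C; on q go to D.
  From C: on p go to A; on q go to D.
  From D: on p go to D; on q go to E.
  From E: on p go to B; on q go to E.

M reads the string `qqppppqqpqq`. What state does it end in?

A --q--> A
A --q--> A
A --p--> C
C --p--> A
A --p--> C
C --p--> A
A --q--> A
A --q--> A
A --p--> C
C --q--> D
D --q--> E

E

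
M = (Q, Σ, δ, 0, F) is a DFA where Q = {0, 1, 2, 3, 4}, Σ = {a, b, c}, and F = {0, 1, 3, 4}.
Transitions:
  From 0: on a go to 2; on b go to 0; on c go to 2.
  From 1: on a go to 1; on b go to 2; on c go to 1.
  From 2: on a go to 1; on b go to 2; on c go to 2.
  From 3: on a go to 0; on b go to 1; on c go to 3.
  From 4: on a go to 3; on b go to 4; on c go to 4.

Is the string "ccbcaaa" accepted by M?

accepted

0 --c--> 2
2 --c--> 2
2 --b--> 2
2 --c--> 2
2 --a--> 1
1 --a--> 1
1 --a--> 1
End in state 1, which is an accepting state.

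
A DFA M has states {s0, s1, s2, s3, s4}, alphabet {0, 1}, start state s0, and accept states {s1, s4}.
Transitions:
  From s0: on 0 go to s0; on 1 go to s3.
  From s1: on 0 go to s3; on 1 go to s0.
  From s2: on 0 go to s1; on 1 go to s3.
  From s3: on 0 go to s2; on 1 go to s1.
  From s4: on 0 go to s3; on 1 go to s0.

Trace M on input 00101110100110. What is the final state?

s0 --0--> s0
s0 --0--> s0
s0 --1--> s3
s3 --0--> s2
s2 --1--> s3
s3 --1--> s1
s1 --1--> s0
s0 --0--> s0
s0 --1--> s3
s3 --0--> s2
s2 --0--> s1
s1 --1--> s0
s0 --1--> s3
s3 --0--> s2

s2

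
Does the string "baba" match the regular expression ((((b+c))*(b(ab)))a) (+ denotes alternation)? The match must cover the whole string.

yes

Split as bab·a: (((b+c))*(b(ab))) matches bab and a matches a.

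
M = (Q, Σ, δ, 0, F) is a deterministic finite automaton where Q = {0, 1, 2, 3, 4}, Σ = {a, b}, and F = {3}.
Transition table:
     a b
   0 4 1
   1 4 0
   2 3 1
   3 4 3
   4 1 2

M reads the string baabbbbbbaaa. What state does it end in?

4

0 --b--> 1
1 --a--> 4
4 --a--> 1
1 --b--> 0
0 --b--> 1
1 --b--> 0
0 --b--> 1
1 --b--> 0
0 --b--> 1
1 --a--> 4
4 --a--> 1
1 --a--> 4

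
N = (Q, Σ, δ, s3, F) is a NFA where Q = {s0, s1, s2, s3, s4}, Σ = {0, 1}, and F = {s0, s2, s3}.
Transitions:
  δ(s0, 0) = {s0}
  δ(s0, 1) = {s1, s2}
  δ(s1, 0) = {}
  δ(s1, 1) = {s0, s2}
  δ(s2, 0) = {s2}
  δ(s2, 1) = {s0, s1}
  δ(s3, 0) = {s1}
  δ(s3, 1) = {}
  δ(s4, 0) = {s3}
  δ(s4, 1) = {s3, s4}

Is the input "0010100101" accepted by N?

Start: {s3}
read 0: {s1}
read 0: {}
The reachable set is empty and stays empty for the remaining 8 symbols.
Reachable ∩ accepting = {} — empty.

rejected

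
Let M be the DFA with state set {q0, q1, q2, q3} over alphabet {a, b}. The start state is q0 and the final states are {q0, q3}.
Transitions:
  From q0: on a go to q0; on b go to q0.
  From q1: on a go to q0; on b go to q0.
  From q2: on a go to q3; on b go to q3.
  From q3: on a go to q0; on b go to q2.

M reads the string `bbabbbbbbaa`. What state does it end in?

q0

q0 --b--> q0
q0 --b--> q0
q0 --a--> q0
q0 --b--> q0
q0 --b--> q0
q0 --b--> q0
q0 --b--> q0
q0 --b--> q0
q0 --b--> q0
q0 --a--> q0
q0 --a--> q0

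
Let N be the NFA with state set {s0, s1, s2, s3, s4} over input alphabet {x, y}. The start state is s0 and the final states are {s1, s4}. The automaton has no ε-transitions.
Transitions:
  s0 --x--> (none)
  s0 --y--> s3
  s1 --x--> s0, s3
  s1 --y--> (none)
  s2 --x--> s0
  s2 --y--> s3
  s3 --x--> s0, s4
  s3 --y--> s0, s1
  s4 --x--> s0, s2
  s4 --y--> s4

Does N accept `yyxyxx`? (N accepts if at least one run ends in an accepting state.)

accepted

Start: {s0}
read y: {s3}
read y: {s0, s1}
read x: {s0, s3}
read y: {s0, s1, s3}
read x: {s0, s3, s4}
read x: {s0, s2, s4}
Reachable ∩ accepting = {s4} — nonempty.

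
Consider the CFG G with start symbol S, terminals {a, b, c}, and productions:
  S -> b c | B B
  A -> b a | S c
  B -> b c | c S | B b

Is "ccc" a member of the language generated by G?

no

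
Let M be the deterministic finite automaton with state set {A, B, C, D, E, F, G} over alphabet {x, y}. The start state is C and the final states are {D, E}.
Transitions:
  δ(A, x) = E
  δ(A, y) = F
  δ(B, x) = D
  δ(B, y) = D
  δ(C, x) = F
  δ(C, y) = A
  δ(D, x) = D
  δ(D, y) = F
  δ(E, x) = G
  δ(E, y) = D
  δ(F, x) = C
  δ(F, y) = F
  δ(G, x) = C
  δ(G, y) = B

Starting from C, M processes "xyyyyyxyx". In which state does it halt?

C --x--> F
F --y--> F
F --y--> F
F --y--> F
F --y--> F
F --y--> F
F --x--> C
C --y--> A
A --x--> E

E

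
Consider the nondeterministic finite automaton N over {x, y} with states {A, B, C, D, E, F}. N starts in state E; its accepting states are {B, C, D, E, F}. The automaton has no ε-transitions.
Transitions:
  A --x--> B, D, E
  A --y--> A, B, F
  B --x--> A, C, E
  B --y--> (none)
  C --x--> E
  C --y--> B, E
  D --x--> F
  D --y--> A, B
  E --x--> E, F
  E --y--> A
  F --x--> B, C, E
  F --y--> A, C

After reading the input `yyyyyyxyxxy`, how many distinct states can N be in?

Start: {E}
read y: {A}
read y: {A, B, F}
read y: {A, B, C, F}
read y: {A, B, C, E, F}
read y: {A, B, C, E, F}
read y: {A, B, C, E, F}
read x: {A, B, C, D, E, F}
read y: {A, B, C, E, F}
read x: {A, B, C, D, E, F}
read x: {A, B, C, D, E, F}
read y: {A, B, C, E, F}
Final reachable set {A, B, C, E, F} has 5 states.

5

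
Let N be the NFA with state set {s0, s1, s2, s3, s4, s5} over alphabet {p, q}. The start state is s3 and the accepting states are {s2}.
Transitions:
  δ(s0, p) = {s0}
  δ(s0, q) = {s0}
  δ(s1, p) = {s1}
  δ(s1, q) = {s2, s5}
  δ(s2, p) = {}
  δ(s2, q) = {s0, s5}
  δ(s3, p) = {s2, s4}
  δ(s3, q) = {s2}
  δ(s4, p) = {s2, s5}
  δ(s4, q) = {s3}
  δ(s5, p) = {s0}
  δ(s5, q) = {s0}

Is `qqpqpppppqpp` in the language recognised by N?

Start: {s3}
read q: {s2}
read q: {s0, s5}
read p: {s0}
read q: {s0}
read p: {s0}
read p: {s0}
read p: {s0}
read p: {s0}
read p: {s0}
read q: {s0}
read p: {s0}
read p: {s0}
Reachable ∩ accepting = {} — empty.

rejected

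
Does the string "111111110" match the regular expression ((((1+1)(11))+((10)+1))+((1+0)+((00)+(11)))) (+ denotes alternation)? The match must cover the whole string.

Neither (((1+1)(11))+((10)+1)) nor ((1+0)+((00)+(11))) matches 111111110.

no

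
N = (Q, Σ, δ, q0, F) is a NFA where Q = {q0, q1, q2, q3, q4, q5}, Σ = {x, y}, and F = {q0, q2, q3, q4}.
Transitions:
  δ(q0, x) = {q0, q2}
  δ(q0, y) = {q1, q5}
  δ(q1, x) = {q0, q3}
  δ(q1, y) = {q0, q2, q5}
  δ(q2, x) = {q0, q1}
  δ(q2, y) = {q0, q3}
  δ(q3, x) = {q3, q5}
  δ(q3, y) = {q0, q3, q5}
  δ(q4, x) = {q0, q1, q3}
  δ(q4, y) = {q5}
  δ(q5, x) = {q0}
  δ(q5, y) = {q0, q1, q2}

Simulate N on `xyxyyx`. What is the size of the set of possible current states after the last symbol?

5

Start: {q0}
read x: {q0, q2}
read y: {q0, q1, q3, q5}
read x: {q0, q2, q3, q5}
read y: {q0, q1, q2, q3, q5}
read y: {q0, q1, q2, q3, q5}
read x: {q0, q1, q2, q3, q5}
Final reachable set {q0, q1, q2, q3, q5} has 5 states.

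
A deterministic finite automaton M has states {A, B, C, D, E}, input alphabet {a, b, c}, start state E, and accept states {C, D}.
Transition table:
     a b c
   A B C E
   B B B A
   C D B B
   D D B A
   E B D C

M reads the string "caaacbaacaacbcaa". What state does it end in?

B

E --c--> C
C --a--> D
D --a--> D
D --a--> D
D --c--> A
A --b--> C
C --a--> D
D --a--> D
D --c--> A
A --a--> B
B --a--> B
B --c--> A
A --b--> C
C --c--> B
B --a--> B
B --a--> B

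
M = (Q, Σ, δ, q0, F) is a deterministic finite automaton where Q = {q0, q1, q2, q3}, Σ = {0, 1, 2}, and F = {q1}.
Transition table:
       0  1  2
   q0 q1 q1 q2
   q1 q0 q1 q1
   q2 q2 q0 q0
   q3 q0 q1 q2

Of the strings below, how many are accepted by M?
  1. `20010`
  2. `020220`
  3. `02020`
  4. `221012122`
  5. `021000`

3

`20010`: accepted
`020220`: accepted
`02020`: rejected
`221012122`: accepted
`021000`: rejected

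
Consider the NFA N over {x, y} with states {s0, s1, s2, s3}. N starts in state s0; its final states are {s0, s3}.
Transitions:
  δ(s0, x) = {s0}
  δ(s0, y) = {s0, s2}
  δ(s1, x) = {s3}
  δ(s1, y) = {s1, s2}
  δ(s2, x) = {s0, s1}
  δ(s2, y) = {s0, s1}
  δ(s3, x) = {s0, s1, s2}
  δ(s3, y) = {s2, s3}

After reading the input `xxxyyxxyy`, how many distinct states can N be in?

4

Start: {s0}
read x: {s0}
read x: {s0}
read x: {s0}
read y: {s0, s2}
read y: {s0, s1, s2}
read x: {s0, s1, s3}
read x: {s0, s1, s2, s3}
read y: {s0, s1, s2, s3}
read y: {s0, s1, s2, s3}
Final reachable set {s0, s1, s2, s3} has 4 states.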